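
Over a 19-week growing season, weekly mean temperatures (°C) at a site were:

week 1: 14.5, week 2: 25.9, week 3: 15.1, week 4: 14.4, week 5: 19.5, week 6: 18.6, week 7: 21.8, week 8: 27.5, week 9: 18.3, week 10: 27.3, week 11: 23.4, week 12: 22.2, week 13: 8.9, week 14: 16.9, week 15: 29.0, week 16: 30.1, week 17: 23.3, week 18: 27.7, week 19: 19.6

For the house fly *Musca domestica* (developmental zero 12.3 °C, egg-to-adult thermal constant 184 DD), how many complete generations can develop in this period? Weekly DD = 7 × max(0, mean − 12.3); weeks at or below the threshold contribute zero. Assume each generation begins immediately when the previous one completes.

6 generations

Weekly DD (7 × max(0, T̄ − 12.3)): 15.4, 95.2, 19.6, 14.7, 50.4, 44.1, 66.5, 106.4, 42.0, 105.0, 77.7, 69.3, 0.0, 32.2, 116.9, 124.6, 77.0, 107.8, 51.1.
Season total = 1215.9 DD.
Complete generations = ⌊1215.9 / 184⌋ = 6.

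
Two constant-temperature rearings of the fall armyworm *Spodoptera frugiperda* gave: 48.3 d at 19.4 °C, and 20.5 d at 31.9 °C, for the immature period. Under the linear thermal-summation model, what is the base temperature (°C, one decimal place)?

10.2 °C

Under the model K = D·(T − T_b), so D₁·(T₁ − T_b) = D₂·(T₂ − T_b).
48.3·(19.4 − T_b) = 20.5·(31.9 − T_b)
T_b = (48.3·19.4 − 20.5·31.9) / (48.3 − 20.5) = 283.07 / 27.8 = 10.182 °C ≈ 10.2 °C.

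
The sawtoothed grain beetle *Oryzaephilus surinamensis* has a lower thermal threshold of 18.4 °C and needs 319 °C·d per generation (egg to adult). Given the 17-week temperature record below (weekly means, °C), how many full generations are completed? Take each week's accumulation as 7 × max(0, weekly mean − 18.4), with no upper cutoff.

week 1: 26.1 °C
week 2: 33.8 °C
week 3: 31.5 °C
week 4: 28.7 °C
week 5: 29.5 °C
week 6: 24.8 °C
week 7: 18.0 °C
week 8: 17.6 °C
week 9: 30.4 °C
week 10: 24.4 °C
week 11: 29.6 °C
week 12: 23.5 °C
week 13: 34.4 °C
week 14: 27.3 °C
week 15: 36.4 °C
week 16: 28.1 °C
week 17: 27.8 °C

Weekly DD (7 × max(0, T̄ − 18.4)): 53.9, 107.8, 91.7, 72.1, 77.7, 44.8, 0.0, 0.0, 84.0, 42.0, 78.4, 35.7, 112.0, 62.3, 126.0, 67.9, 65.8.
Season total = 1122.1 DD.
Complete generations = ⌊1122.1 / 319⌋ = 3.

3 generations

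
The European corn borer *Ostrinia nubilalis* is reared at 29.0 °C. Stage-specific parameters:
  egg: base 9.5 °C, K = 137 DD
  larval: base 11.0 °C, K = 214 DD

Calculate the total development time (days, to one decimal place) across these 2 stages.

18.9 days

egg: 137 / (29.0 − 9.5) = 137 / 19.5 = 7.026 d.
larval: 214 / (29.0 − 11.0) = 214 / 18.0 = 11.889 d.
Sum = 18.915 ≈ 18.9 days.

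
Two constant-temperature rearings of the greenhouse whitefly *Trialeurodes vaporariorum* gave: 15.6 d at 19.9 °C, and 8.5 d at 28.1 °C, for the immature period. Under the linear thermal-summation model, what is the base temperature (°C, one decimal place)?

10.1 °C

Under the model K = D·(T − T_b), so D₁·(T₁ − T_b) = D₂·(T₂ − T_b).
15.6·(19.9 − T_b) = 8.5·(28.1 − T_b)
T_b = (15.6·19.9 − 8.5·28.1) / (15.6 − 8.5) = 71.59 / 7.1 = 10.083 °C ≈ 10.1 °C.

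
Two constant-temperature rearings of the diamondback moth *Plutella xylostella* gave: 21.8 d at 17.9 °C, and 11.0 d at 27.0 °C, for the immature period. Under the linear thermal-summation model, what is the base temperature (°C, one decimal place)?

Under the model K = D·(T − T_b), so D₁·(T₁ − T_b) = D₂·(T₂ − T_b).
21.8·(17.9 − T_b) = 11.0·(27.0 − T_b)
T_b = (21.8·17.9 − 11.0·27.0) / (21.8 − 11.0) = 93.22 / 10.8 = 8.631 °C ≈ 8.6 °C.

8.6 °C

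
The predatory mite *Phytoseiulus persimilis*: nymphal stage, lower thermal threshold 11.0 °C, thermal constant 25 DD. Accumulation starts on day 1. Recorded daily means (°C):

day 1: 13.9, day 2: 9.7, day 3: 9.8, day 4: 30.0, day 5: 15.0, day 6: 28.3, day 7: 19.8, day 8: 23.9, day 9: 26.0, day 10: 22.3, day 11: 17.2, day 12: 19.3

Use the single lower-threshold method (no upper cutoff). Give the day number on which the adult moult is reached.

Daily DD above 11.0 °C: 2.9, 0.0, 0.0, 19.0, 4.0, 17.3, 8.8, 12.9, 15.0, 11.3, 6.2, 8.3.
Cumulative: 2.9, 2.9, 2.9, 21.9, 25.9, 43.2, 52.0, 64.9, 79.9, 91.2, 97.4, 105.7.
The total first reaches 25 DD on day 5.

day 5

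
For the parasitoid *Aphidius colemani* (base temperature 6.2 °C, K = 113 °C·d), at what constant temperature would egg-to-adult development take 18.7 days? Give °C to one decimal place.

Required daily accumulation = 113 / 18.7 = 6.043 DD/day.
T = T_base + 6.043 = 6.2 + 6.043 = 12.243 ≈ 12.2 °C.

12.2 °C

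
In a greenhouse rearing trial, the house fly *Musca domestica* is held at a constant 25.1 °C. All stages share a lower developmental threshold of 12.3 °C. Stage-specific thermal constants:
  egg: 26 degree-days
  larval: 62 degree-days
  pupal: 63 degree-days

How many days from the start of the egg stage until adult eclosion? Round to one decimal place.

11.8 days

Daily accumulation at 25.1 °C = 25.1 − 12.3 = 12.8 DD/day.
Total K = 26 + 62 + 63 = 151 DD.
Total duration = 151 / 12.8 = 11.797 ≈ 11.8 days.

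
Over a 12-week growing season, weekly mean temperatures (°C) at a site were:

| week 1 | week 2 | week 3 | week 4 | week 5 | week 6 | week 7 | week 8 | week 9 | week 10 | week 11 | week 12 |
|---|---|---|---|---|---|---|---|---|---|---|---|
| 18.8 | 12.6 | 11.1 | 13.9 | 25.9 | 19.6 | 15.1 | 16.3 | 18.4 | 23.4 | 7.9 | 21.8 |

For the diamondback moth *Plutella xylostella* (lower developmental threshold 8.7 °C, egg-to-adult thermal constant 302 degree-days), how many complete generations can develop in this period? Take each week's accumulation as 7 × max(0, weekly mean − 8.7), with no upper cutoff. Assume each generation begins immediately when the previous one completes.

2 generations

Weekly DD (7 × max(0, T̄ − 8.7)): 70.7, 27.3, 16.8, 36.4, 120.4, 76.3, 44.8, 53.2, 67.9, 102.9, 0.0, 91.7.
Season total = 708.4 DD.
Complete generations = ⌊708.4 / 302⌋ = 2.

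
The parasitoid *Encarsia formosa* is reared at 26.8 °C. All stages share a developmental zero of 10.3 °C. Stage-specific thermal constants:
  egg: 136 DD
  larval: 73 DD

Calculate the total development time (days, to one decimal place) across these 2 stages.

12.7 days

Daily accumulation at 26.8 °C = 26.8 − 10.3 = 16.5 DD/day.
Total K = 136 + 73 = 209 DD.
Total duration = 209 / 16.5 = 12.667 ≈ 12.7 days.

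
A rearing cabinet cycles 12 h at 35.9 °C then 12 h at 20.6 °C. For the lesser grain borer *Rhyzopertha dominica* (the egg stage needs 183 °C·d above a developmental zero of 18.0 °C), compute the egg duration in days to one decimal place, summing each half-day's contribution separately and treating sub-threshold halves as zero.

17.9 days

Day half: max(0, 35.9 − 18.0) × 0.5 = 17.9 × 0.5 = 8.95 DD.
Night half: max(0, 20.6 − 18.0) × 0.5 = 2.6 × 0.5 = 1.30 DD.
Per 24 h: 10.25 DD/day.
Duration = 183 / 10.25 = 17.854 ≈ 17.9 days.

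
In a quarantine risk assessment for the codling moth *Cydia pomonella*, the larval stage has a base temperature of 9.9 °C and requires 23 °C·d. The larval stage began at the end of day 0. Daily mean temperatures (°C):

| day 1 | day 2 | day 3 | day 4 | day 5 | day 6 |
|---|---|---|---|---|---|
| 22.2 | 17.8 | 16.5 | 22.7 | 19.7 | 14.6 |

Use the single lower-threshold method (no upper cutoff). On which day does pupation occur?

Daily DD above 9.9 °C: 12.3, 7.9, 6.6, 12.8, 9.8, 4.7.
Cumulative: 12.3, 20.2, 26.8, 39.6, 49.4, 54.1.
The total first reaches 23 DD on day 3.

day 3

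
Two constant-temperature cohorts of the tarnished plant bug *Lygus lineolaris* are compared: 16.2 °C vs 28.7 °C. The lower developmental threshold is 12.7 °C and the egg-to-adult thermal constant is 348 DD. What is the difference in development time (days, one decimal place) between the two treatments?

77.7 days

At 16.2 °C: 348 / (16.2 − 12.7) = 348 / 3.5 = 99.429 d.
At 28.7 °C: 348 / (28.7 − 12.7) = 348 / 16.0 = 21.750 d.
Difference = |99.429 − 21.750| = 77.679 ≈ 77.7 days.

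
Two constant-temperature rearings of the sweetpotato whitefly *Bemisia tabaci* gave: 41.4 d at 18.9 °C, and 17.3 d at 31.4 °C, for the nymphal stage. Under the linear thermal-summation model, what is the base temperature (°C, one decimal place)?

9.9 °C

Equal thermal constants: D₁(T₁ − T_b) = D₂(T₂ − T_b).
41.4·(18.9 − T_b) = 17.3·(31.4 − T_b)
T_b = (41.4·18.9 − 17.3·31.4) / (41.4 − 17.3) = 239.24 / 24.1 = 9.927 °C ≈ 9.9 °C.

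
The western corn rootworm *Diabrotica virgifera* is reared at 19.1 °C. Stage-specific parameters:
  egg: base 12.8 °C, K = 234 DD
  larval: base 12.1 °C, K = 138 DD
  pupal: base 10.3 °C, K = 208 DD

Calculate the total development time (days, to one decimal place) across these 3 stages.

80.5 days

egg: 234 / (19.1 − 12.8) = 234 / 6.3 = 37.143 d.
larval: 138 / (19.1 − 12.1) = 138 / 7.0 = 19.714 d.
pupal: 208 / (19.1 − 10.3) = 208 / 8.8 = 23.636 d.
Sum = 80.494 ≈ 80.5 days.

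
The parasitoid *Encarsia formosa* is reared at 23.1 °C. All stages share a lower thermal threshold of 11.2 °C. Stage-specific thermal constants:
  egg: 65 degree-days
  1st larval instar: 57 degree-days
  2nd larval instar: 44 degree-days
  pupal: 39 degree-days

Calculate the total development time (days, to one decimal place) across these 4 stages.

Daily accumulation at 23.1 °C = 23.1 − 11.2 = 11.9 DD/day.
Total K = 65 + 57 + 44 + 39 = 205 DD.
Total duration = 205 / 11.9 = 17.227 ≈ 17.2 days.

17.2 days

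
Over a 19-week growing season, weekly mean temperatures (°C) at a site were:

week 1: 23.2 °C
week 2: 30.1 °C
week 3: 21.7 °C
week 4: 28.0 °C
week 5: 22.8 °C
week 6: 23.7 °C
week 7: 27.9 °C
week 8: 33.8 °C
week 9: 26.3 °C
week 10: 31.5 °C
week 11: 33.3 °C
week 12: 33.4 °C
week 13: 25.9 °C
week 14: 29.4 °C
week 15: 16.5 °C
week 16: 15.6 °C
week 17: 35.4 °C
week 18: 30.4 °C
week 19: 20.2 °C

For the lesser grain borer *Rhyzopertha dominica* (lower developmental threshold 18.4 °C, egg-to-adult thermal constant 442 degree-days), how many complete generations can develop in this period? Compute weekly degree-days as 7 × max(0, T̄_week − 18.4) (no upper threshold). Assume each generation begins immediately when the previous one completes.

Weekly DD (7 × max(0, T̄ − 18.4)): 33.6, 81.9, 23.1, 67.2, 30.8, 37.1, 66.5, 107.8, 55.3, 91.7, 104.3, 105.0, 52.5, 77.0, 0.0, 0.0, 119.0, 84.0, 12.6.
Season total = 1149.4 DD.
Complete generations = ⌊1149.4 / 442⌋ = 2.

2 generations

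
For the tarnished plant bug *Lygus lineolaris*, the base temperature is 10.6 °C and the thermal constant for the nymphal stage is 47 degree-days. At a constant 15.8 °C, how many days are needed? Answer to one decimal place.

9.0 days

Daily accumulation = 15.8 − 10.6 = 5.2 DD/day.
Duration = 47 / 5.2 = 9.038 ≈ 9.0 days.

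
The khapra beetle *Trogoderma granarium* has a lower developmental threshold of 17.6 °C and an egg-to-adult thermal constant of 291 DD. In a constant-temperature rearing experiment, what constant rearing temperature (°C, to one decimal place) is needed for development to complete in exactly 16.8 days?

Required daily accumulation = 291 / 16.8 = 17.321 DD/day.
T = T_base + 17.321 = 17.6 + 17.321 = 34.921 ≈ 34.9 °C.

34.9 °C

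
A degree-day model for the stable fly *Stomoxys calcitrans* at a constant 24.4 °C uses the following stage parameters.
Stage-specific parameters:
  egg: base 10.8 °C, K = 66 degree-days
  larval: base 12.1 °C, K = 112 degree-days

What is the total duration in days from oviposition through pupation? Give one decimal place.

egg: 66 / (24.4 − 10.8) = 66 / 13.6 = 4.853 d.
larval: 112 / (24.4 − 12.1) = 112 / 12.3 = 9.106 d.
Sum = 13.959 ≈ 14.0 days.

14.0 days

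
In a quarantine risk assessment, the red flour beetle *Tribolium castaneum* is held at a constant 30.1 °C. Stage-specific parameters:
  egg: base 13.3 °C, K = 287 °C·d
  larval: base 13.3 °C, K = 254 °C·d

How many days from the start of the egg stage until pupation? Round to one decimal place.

32.2 days

egg: 287 / (30.1 − 13.3) = 287 / 16.8 = 17.083 d.
larval: 254 / (30.1 − 13.3) = 254 / 16.8 = 15.119 d.
Sum = 32.202 ≈ 32.2 days.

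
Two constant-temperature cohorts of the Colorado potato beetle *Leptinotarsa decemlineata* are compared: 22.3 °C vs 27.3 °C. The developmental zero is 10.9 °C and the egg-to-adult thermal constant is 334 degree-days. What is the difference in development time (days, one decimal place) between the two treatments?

At 22.3 °C: 334 / (22.3 − 10.9) = 334 / 11.4 = 29.298 d.
At 27.3 °C: 334 / (27.3 − 10.9) = 334 / 16.4 = 20.366 d.
Difference = |29.298 − 20.366| = 8.932 ≈ 8.9 days.

8.9 days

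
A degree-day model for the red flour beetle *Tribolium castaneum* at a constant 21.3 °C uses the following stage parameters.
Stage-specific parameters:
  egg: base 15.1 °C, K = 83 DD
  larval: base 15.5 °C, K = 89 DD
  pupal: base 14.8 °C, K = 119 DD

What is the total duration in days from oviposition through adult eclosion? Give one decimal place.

47.0 days

egg: 83 / (21.3 − 15.1) = 83 / 6.2 = 13.387 d.
larval: 89 / (21.3 − 15.5) = 89 / 5.8 = 15.345 d.
pupal: 119 / (21.3 − 14.8) = 119 / 6.5 = 18.308 d.
Sum = 47.040 ≈ 47.0 days.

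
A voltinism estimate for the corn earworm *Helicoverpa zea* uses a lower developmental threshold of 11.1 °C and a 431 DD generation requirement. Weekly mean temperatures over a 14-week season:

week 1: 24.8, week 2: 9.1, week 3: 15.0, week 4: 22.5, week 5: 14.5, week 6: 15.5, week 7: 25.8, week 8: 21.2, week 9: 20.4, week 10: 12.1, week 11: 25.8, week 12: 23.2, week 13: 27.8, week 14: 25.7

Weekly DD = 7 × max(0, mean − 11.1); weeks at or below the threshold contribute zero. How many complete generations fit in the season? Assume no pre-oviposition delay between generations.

2 generations

Weekly DD (7 × max(0, T̄ − 11.1)): 95.9, 0.0, 27.3, 79.8, 23.8, 30.8, 102.9, 70.7, 65.1, 7.0, 102.9, 84.7, 116.9, 102.2.
Season total = 910.0 DD.
Complete generations = ⌊910.0 / 431⌋ = 2.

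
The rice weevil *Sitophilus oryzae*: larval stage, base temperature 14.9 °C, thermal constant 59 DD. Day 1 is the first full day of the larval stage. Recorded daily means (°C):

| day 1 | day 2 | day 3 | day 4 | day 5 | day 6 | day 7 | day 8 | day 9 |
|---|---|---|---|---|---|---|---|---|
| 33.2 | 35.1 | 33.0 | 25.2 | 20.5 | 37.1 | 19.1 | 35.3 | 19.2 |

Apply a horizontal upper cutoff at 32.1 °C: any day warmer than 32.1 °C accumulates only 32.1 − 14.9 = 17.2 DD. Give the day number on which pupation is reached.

Daily DD above 14.9 °C (capped at 17.2): 17.2, 17.2, 17.2, 10.3, 5.6, 17.2, 4.2, 17.2, 4.3.
Cumulative: 17.2, 34.4, 51.6, 61.9, 67.5, 84.7, 88.9, 106.1, 110.4.
The total first reaches 59 DD on day 4.

day 4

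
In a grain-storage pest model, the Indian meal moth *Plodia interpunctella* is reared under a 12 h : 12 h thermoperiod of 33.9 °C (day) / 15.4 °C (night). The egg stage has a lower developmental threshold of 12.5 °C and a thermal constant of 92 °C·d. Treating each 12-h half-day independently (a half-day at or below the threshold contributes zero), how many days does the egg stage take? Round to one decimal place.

Day half: max(0, 33.9 − 12.5) × 0.5 = 21.4 × 0.5 = 10.70 DD.
Night half: max(0, 15.4 − 12.5) × 0.5 = 2.9 × 0.5 = 1.45 DD.
Per 24 h: 12.15 DD/day.
Duration = 92 / 12.15 = 7.572 ≈ 7.6 days.

7.6 days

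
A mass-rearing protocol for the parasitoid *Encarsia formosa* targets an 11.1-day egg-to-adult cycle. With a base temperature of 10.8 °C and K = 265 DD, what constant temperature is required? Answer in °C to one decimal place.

Required daily accumulation = 265 / 11.1 = 23.874 DD/day.
T = T_base + 23.874 = 10.8 + 23.874 = 34.674 ≈ 34.7 °C.

34.7 °C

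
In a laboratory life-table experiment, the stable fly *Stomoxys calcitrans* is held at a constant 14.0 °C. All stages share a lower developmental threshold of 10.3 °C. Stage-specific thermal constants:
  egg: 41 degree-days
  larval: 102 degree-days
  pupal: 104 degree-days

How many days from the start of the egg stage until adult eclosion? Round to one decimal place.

66.8 days

Daily accumulation at 14.0 °C = 14.0 − 10.3 = 3.7 DD/day.
Total K = 41 + 102 + 104 = 247 DD.
Total duration = 247 / 3.7 = 66.757 ≈ 66.8 days.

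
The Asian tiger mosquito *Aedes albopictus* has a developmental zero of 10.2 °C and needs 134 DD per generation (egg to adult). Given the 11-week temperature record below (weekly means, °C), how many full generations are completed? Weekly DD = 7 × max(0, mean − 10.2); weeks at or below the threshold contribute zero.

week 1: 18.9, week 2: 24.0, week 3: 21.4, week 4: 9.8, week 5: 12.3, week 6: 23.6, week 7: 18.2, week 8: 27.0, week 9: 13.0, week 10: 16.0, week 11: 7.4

4 generations

Weekly DD (7 × max(0, T̄ − 10.2)): 60.9, 96.6, 78.4, 0.0, 14.7, 93.8, 56.0, 117.6, 19.6, 40.6, 0.0.
Season total = 578.2 DD.
Complete generations = ⌊578.2 / 134⌋ = 4.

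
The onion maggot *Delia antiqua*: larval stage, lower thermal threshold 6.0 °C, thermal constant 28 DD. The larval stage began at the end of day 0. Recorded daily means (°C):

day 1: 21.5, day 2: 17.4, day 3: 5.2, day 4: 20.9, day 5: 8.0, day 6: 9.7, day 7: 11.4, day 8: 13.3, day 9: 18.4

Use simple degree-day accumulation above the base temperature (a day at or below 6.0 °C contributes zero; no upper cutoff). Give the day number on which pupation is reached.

Daily DD above 6.0 °C: 15.5, 11.4, 0.0, 14.9, 2.0, 3.7, 5.4, 7.3, 12.4.
Cumulative: 15.5, 26.9, 26.9, 41.8, 43.8, 47.5, 52.9, 60.2, 72.6.
The total first reaches 28 DD on day 4.

day 4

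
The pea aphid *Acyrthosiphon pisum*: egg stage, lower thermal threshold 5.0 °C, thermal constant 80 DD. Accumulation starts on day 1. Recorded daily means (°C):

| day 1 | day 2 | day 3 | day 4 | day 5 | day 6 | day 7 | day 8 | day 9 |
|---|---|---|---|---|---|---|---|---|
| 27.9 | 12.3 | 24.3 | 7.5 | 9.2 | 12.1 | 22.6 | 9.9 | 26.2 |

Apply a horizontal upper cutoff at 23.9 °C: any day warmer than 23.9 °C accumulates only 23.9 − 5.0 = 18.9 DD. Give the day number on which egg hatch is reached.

Daily DD above 5.0 °C (capped at 18.9): 18.9, 7.3, 18.9, 2.5, 4.2, 7.1, 17.6, 4.9, 18.9.
Cumulative: 18.9, 26.2, 45.1, 47.6, 51.8, 58.9, 76.5, 81.4, 100.3.
The total first reaches 80 DD on day 8.

day 8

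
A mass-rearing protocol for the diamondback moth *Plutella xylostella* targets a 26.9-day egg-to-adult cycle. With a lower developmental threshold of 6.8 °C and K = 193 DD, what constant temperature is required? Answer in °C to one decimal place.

Required daily accumulation = 193 / 26.9 = 7.175 DD/day.
T = T_base + 7.175 = 6.8 + 7.175 = 13.975 ≈ 14.0 °C.

14.0 °C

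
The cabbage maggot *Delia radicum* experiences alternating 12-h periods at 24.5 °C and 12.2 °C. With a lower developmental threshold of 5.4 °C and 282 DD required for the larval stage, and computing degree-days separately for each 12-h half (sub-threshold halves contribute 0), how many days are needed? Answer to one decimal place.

21.8 days

Day half: max(0, 24.5 − 5.4) × 0.5 = 19.1 × 0.5 = 9.55 DD.
Night half: max(0, 12.2 − 5.4) × 0.5 = 6.8 × 0.5 = 3.40 DD.
Per 24 h: 12.95 DD/day.
Duration = 282 / 12.95 = 21.776 ≈ 21.8 days.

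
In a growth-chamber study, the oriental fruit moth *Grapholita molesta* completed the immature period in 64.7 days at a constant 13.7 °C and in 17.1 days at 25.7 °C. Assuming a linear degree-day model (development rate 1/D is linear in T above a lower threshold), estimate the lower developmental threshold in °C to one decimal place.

9.4 °C

Equal thermal constants: D₁(T₁ − T_b) = D₂(T₂ − T_b).
64.7·(13.7 − T_b) = 17.1·(25.7 − T_b)
T_b = (64.7·13.7 − 17.1·25.7) / (64.7 − 17.1) = 446.92 / 47.6 = 9.389 °C ≈ 9.4 °C.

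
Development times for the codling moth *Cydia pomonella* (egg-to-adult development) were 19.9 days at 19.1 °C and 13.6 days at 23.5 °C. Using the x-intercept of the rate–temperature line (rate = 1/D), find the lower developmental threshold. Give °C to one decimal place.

Equal thermal constants: D₁(T₁ − T_b) = D₂(T₂ − T_b).
19.9·(19.1 − T_b) = 13.6·(23.5 − T_b)
T_b = (19.9·19.1 − 13.6·23.5) / (19.9 − 13.6) = 60.49 / 6.3 = 9.602 °C ≈ 9.6 °C.

9.6 °C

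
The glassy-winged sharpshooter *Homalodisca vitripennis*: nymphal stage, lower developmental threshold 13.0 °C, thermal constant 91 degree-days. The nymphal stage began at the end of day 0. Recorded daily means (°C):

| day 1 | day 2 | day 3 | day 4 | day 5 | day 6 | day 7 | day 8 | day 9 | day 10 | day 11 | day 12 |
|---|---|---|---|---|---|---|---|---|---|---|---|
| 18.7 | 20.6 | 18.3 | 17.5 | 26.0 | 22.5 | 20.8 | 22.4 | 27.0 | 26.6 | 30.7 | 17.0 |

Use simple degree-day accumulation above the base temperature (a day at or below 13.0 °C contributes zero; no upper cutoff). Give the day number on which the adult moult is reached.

day 11

Daily DD above 13.0 °C: 5.7, 7.6, 5.3, 4.5, 13.0, 9.5, 7.8, 9.4, 14.0, 13.6, 17.7, 4.0.
Cumulative: 5.7, 13.3, 18.6, 23.1, 36.1, 45.6, 53.4, 62.8, 76.8, 90.4, 108.1, 112.1.
The total first reaches 91 DD on day 11.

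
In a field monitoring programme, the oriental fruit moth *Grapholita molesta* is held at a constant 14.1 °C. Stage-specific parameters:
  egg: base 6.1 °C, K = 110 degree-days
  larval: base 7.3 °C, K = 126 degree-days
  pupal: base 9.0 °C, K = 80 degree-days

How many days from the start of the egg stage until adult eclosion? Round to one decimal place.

egg: 110 / (14.1 − 6.1) = 110 / 8.0 = 13.750 d.
larval: 126 / (14.1 − 7.3) = 126 / 6.8 = 18.529 d.
pupal: 80 / (14.1 − 9.0) = 80 / 5.1 = 15.686 d.
Sum = 47.966 ≈ 48.0 days.

48.0 days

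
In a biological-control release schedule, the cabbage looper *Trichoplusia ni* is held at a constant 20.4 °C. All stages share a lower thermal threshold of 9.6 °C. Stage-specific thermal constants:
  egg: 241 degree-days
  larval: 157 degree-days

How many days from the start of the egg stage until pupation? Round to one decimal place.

Daily accumulation at 20.4 °C = 20.4 − 9.6 = 10.8 DD/day.
Total K = 241 + 157 = 398 DD.
Total duration = 398 / 10.8 = 36.852 ≈ 36.9 days.

36.9 days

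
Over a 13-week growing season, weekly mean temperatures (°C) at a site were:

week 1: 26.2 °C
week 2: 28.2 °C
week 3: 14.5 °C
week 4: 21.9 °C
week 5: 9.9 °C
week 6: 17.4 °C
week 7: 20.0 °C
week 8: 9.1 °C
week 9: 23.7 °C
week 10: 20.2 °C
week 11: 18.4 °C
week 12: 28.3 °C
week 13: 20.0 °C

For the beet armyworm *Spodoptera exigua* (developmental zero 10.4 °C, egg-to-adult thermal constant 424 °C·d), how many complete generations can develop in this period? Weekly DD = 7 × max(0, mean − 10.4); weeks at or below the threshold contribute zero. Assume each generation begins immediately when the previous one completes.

2 generations

Weekly DD (7 × max(0, T̄ − 10.4)): 110.6, 124.6, 28.7, 80.5, 0.0, 49.0, 67.2, 0.0, 93.1, 68.6, 56.0, 125.3, 67.2.
Season total = 870.8 DD.
Complete generations = ⌊870.8 / 424⌋ = 2.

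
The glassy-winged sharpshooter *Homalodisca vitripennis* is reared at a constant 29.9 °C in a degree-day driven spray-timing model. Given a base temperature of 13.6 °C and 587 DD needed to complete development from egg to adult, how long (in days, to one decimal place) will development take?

Daily accumulation = 29.9 − 13.6 = 16.3 DD/day.
Duration = 587 / 16.3 = 36.012 ≈ 36.0 days.

36.0 days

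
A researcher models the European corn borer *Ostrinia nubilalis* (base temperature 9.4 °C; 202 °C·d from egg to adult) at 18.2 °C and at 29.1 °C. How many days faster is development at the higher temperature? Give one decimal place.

12.7 days

At 18.2 °C: 202 / (18.2 − 9.4) = 202 / 8.8 = 22.955 d.
At 29.1 °C: 202 / (29.1 − 9.4) = 202 / 19.7 = 10.254 d.
Difference = |22.955 − 10.254| = 12.701 ≈ 12.7 days.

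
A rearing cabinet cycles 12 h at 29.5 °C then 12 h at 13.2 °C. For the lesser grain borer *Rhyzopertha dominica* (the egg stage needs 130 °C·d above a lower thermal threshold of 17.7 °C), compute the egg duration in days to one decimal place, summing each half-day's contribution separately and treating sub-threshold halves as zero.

22.0 days

Day half: max(0, 29.5 − 17.7) × 0.5 = 11.8 × 0.5 = 5.90 DD.
Night half: max(0, 13.2 − 17.7) × 0.5 = 0.0 × 0.5 = 0.00 DD.
Per 24 h: 5.90 DD/day.
Duration = 130 / 5.90 = 22.034 ≈ 22.0 days.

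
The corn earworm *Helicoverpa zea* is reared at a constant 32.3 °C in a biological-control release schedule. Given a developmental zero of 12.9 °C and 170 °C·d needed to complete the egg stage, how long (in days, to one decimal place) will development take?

Daily accumulation = 32.3 − 12.9 = 19.4 DD/day.
Duration = 170 / 19.4 = 8.763 ≈ 8.8 days.

8.8 days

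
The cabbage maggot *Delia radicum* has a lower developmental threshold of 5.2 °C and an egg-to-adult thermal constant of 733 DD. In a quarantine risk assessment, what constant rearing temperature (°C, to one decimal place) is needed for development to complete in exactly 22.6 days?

37.6 °C

Required daily accumulation = 733 / 22.6 = 32.434 DD/day.
T = T_base + 32.434 = 5.2 + 32.434 = 37.634 ≈ 37.6 °C.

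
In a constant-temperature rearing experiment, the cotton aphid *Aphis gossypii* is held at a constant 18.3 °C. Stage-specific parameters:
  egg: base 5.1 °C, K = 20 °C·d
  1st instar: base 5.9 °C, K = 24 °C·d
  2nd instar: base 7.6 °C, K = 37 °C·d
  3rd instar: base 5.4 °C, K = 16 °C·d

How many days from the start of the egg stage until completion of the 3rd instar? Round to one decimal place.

8.1 days

egg: 20 / (18.3 − 5.1) = 20 / 13.2 = 1.515 d.
1st instar: 24 / (18.3 − 5.9) = 24 / 12.4 = 1.935 d.
2nd instar: 37 / (18.3 − 7.6) = 37 / 10.7 = 3.458 d.
3rd instar: 16 / (18.3 − 5.4) = 16 / 12.9 = 1.240 d.
Sum = 8.149 ≈ 8.1 days.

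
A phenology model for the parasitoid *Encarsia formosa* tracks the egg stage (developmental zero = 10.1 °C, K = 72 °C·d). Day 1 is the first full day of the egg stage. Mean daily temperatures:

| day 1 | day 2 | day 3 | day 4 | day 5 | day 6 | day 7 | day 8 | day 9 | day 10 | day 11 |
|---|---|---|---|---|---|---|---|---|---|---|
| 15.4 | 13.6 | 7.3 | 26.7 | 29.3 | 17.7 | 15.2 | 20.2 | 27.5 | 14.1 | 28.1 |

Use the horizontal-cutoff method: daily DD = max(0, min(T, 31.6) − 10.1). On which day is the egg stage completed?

day 9

Daily DD above 10.1 °C (capped at 21.5): 5.3, 3.5, 0.0, 16.6, 19.2, 7.6, 5.1, 10.1, 17.4, 4.0, 18.0.
Cumulative: 5.3, 8.8, 8.8, 25.4, 44.6, 52.2, 57.3, 67.4, 84.8, 88.8, 106.8.
The total first reaches 72 DD on day 9.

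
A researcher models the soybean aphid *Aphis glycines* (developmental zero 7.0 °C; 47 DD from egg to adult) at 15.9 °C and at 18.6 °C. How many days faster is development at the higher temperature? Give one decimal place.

At 15.9 °C: 47 / (15.9 − 7.0) = 47 / 8.9 = 5.281 d.
At 18.6 °C: 47 / (18.6 − 7.0) = 47 / 11.6 = 4.052 d.
Difference = |5.281 − 4.052| = 1.229 ≈ 1.2 days.

1.2 days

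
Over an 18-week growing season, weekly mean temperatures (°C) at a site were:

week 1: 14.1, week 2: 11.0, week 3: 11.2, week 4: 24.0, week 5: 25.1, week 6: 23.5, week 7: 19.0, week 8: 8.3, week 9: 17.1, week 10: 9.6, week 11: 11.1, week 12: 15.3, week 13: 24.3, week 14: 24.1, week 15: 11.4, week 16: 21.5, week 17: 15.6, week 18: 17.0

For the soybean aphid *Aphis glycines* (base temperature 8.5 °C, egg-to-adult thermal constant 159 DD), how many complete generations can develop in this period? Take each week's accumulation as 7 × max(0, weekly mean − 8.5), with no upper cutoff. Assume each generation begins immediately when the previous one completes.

Weekly DD (7 × max(0, T̄ − 8.5)): 39.2, 17.5, 18.9, 108.5, 116.2, 105.0, 73.5, 0.0, 60.2, 7.7, 18.2, 47.6, 110.6, 109.2, 20.3, 91.0, 49.7, 59.5.
Season total = 1052.8 DD.
Complete generations = ⌊1052.8 / 159⌋ = 6.

6 generations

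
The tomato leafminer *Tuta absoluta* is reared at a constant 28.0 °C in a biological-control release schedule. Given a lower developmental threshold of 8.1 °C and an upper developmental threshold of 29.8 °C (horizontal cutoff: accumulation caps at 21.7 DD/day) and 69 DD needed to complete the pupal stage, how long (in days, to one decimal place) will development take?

Daily accumulation = 28.0 − 8.1 = 19.9 DD/day.
Duration = 69 / 19.9 = 3.467 ≈ 3.5 days.

3.5 days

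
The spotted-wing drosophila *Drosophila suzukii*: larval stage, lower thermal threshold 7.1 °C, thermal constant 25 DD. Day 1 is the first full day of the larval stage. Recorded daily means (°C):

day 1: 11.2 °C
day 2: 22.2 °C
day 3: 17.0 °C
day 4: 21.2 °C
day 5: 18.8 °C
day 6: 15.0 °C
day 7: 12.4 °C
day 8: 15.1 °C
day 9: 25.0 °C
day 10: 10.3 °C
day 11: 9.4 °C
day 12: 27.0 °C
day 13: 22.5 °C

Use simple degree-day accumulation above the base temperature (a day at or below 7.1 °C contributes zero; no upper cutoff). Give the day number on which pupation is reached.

Daily DD above 7.1 °C: 4.1, 15.1, 9.9, 14.1, 11.7, 7.9, 5.3, 8.0, 17.9, 3.2, 2.3, 19.9, 15.4.
Cumulative: 4.1, 19.2, 29.1, 43.2, 54.9, 62.8, 68.1, 76.1, 94.0, 97.2, 99.5, 119.4, 134.8.
The total first reaches 25 DD on day 3.

day 3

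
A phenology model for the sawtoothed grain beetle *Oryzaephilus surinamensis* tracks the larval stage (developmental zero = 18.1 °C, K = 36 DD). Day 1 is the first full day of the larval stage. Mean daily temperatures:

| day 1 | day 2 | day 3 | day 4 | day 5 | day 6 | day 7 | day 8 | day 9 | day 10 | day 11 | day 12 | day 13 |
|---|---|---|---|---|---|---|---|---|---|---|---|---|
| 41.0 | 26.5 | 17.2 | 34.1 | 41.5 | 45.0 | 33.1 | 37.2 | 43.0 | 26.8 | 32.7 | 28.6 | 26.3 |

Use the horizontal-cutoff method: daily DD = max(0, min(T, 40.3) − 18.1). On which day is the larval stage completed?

Daily DD above 18.1 °C (capped at 22.2): 22.2, 8.4, 0.0, 16.0, 22.2, 22.2, 15.0, 19.1, 22.2, 8.7, 14.6, 10.5, 8.2.
Cumulative: 22.2, 30.6, 30.6, 46.6, 68.8, 91.0, 106.0, 125.1, 147.3, 156.0, 170.6, 181.1, 189.3.
The total first reaches 36 DD on day 4.

day 4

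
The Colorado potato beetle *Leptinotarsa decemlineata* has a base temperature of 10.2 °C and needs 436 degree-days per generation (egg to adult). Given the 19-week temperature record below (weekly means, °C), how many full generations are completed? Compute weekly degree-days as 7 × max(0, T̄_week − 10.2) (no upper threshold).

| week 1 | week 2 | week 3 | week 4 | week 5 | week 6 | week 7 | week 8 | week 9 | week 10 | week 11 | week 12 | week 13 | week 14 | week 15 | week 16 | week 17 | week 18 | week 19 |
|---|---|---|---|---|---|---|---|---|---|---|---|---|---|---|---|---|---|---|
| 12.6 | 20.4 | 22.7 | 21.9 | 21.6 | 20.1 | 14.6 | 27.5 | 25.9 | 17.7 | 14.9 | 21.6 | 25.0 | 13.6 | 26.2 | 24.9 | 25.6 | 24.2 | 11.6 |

3 generations

Weekly DD (7 × max(0, T̄ − 10.2)): 16.8, 71.4, 87.5, 81.9, 79.8, 69.3, 30.8, 121.1, 109.9, 52.5, 32.9, 79.8, 103.6, 23.8, 112.0, 102.9, 107.8, 98.0, 9.8.
Season total = 1391.6 DD.
Complete generations = ⌊1391.6 / 436⌋ = 3.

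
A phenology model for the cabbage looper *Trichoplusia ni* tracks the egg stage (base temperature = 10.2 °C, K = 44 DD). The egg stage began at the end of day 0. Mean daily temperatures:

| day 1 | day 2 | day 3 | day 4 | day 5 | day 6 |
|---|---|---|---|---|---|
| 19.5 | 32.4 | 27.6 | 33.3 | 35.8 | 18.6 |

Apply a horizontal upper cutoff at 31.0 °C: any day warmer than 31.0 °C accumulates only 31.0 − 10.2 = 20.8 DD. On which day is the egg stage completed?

Daily DD above 10.2 °C (capped at 20.8): 9.3, 20.8, 17.4, 20.8, 20.8, 8.4.
Cumulative: 9.3, 30.1, 47.5, 68.3, 89.1, 97.5.
The total first reaches 44 DD on day 3.

day 3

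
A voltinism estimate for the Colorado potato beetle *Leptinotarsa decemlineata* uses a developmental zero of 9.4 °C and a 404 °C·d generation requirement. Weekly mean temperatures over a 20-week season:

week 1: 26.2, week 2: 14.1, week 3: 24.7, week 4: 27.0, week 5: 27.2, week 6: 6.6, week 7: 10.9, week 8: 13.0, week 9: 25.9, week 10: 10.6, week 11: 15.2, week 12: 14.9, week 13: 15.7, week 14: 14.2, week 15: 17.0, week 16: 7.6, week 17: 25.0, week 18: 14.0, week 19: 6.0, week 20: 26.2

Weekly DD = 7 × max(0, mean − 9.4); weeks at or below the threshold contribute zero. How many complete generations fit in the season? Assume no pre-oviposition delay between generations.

Weekly DD (7 × max(0, T̄ − 9.4)): 117.6, 32.9, 107.1, 123.2, 124.6, 0.0, 10.5, 25.2, 115.5, 8.4, 40.6, 38.5, 44.1, 33.6, 53.2, 0.0, 109.2, 32.2, 0.0, 117.6.
Season total = 1134.0 DD.
Complete generations = ⌊1134.0 / 404⌋ = 2.

2 generations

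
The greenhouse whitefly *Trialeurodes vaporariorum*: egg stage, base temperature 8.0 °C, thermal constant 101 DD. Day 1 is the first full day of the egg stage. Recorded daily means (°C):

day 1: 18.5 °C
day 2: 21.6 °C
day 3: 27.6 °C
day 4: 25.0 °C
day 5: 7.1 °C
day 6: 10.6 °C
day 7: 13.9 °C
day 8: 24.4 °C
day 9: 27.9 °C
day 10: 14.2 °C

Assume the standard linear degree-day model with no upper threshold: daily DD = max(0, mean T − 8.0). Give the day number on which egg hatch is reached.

day 9

Daily DD above 8.0 °C: 10.5, 13.6, 19.6, 17.0, 0.0, 2.6, 5.9, 16.4, 19.9, 6.2.
Cumulative: 10.5, 24.1, 43.7, 60.7, 60.7, 63.3, 69.2, 85.6, 105.5, 111.7.
The total first reaches 101 DD on day 9.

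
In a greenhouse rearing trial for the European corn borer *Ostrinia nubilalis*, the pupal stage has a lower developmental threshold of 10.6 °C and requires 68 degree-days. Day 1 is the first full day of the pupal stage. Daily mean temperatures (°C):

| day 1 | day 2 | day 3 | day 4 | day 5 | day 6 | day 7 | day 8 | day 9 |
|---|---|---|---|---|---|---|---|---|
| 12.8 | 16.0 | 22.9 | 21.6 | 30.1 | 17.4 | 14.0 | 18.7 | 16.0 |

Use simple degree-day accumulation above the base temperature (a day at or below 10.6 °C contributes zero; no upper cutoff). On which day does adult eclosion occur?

Daily DD above 10.6 °C: 2.2, 5.4, 12.3, 11.0, 19.5, 6.8, 3.4, 8.1, 5.4.
Cumulative: 2.2, 7.6, 19.9, 30.9, 50.4, 57.2, 60.6, 68.7, 74.1.
The total first reaches 68 DD on day 8.

day 8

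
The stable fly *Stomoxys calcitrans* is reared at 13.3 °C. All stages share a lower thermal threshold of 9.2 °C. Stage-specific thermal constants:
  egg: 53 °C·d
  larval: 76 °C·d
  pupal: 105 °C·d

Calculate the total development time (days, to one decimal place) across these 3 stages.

57.1 days

Daily accumulation at 13.3 °C = 13.3 − 9.2 = 4.1 DD/day.
Total K = 53 + 76 + 105 = 234 DD.
Total duration = 234 / 4.1 = 57.073 ≈ 57.1 days.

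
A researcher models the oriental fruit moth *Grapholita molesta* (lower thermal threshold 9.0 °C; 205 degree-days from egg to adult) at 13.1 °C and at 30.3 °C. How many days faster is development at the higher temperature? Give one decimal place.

At 13.1 °C: 205 / (13.1 − 9.0) = 205 / 4.1 = 50.000 d.
At 30.3 °C: 205 / (30.3 − 9.0) = 205 / 21.3 = 9.624 d.
Difference = |50.000 − 9.624| = 40.376 ≈ 40.4 days.

40.4 days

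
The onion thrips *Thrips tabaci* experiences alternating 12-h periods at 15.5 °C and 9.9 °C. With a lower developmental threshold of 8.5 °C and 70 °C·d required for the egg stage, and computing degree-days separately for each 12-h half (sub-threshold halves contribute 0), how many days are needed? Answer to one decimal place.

Day half: max(0, 15.5 − 8.5) × 0.5 = 7.0 × 0.5 = 3.50 DD.
Night half: max(0, 9.9 − 8.5) × 0.5 = 1.4 × 0.5 = 0.70 DD.
Per 24 h: 4.20 DD/day.
Duration = 70 / 4.20 = 16.667 ≈ 16.7 days.

16.7 days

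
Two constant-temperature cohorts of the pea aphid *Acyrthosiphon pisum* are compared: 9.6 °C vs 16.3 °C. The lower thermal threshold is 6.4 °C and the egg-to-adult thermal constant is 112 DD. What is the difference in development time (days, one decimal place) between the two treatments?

23.7 days

At 9.6 °C: 112 / (9.6 − 6.4) = 112 / 3.2 = 35.000 d.
At 16.3 °C: 112 / (16.3 − 6.4) = 112 / 9.9 = 11.313 d.
Difference = |35.000 − 11.313| = 23.687 ≈ 23.7 days.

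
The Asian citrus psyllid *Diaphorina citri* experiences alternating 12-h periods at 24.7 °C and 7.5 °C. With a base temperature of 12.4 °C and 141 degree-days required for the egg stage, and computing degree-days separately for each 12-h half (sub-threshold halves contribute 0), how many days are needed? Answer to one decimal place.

22.9 days

Day half: max(0, 24.7 − 12.4) × 0.5 = 12.3 × 0.5 = 6.15 DD.
Night half: max(0, 7.5 − 12.4) × 0.5 = 0.0 × 0.5 = 0.00 DD.
Per 24 h: 6.15 DD/day.
Duration = 141 / 6.15 = 22.927 ≈ 22.9 days.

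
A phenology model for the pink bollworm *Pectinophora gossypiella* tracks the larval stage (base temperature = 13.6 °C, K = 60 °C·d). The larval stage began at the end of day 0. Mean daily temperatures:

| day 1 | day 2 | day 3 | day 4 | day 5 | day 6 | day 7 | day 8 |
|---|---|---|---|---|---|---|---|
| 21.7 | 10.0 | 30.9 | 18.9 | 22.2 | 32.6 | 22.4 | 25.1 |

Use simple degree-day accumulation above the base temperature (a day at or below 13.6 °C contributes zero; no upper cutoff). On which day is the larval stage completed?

day 7

Daily DD above 13.6 °C: 8.1, 0.0, 17.3, 5.3, 8.6, 19.0, 8.8, 11.5.
Cumulative: 8.1, 8.1, 25.4, 30.7, 39.3, 58.3, 67.1, 78.6.
The total first reaches 60 DD on day 7.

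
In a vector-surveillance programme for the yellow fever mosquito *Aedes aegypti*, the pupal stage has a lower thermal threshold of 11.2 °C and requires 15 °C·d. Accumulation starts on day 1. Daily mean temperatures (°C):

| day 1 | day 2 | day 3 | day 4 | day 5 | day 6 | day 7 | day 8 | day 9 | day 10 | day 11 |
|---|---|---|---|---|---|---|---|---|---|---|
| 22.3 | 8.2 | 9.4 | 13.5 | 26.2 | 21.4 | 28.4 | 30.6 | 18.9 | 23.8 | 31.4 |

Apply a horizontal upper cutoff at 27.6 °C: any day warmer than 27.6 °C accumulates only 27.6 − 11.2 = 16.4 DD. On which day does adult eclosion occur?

day 5

Daily DD above 11.2 °C (capped at 16.4): 11.1, 0.0, 0.0, 2.3, 15.0, 10.2, 16.4, 16.4, 7.7, 12.6, 16.4.
Cumulative: 11.1, 11.1, 11.1, 13.4, 28.4, 38.6, 55.0, 71.4, 79.1, 91.7, 108.1.
The total first reaches 15 DD on day 5.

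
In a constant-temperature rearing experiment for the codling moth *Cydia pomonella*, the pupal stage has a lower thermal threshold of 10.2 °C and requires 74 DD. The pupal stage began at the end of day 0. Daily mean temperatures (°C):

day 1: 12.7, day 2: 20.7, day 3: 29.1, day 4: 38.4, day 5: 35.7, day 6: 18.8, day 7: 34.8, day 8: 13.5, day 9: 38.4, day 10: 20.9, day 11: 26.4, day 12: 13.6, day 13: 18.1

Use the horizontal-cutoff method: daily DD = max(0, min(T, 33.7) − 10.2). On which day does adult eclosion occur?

day 5

Daily DD above 10.2 °C (capped at 23.5): 2.5, 10.5, 18.9, 23.5, 23.5, 8.6, 23.5, 3.3, 23.5, 10.7, 16.2, 3.4, 7.9.
Cumulative: 2.5, 13.0, 31.9, 55.4, 78.9, 87.5, 111.0, 114.3, 137.8, 148.5, 164.7, 168.1, 176.0.
The total first reaches 74 DD on day 5.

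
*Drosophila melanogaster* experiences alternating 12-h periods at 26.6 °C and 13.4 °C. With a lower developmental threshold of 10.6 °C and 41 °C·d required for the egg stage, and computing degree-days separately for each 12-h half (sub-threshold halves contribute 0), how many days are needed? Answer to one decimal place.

Day half: max(0, 26.6 − 10.6) × 0.5 = 16.0 × 0.5 = 8.00 DD.
Night half: max(0, 13.4 − 10.6) × 0.5 = 2.8 × 0.5 = 1.40 DD.
Per 24 h: 9.40 DD/day.
Duration = 41 / 9.40 = 4.362 ≈ 4.4 days.

4.4 days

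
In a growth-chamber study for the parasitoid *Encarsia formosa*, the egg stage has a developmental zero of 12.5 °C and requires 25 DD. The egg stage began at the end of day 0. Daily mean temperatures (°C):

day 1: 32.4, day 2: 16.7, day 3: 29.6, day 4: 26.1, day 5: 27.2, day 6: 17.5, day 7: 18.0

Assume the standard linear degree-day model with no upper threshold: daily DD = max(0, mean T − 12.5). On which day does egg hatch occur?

day 3

Daily DD above 12.5 °C: 19.9, 4.2, 17.1, 13.6, 14.7, 5.0, 5.5.
Cumulative: 19.9, 24.1, 41.2, 54.8, 69.5, 74.5, 80.0.
The total first reaches 25 DD on day 3.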